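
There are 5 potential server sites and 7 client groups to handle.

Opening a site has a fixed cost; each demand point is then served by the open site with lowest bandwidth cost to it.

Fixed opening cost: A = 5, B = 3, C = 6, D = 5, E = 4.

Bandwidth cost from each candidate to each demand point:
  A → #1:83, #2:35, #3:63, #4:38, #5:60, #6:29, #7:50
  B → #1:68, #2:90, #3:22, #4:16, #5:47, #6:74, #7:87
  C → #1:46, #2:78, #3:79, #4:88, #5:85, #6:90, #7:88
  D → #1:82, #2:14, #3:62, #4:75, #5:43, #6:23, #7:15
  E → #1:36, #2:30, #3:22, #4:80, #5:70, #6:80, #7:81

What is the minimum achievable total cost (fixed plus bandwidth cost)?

Open {B, D, E}: assign each demand point to its cheapest open site.
  #1→E 36, #2→D 14, #3→B 22, #4→B 16, #5→D 43, #6→D 23, #7→D 15
  bandwidth cost 169, fixed 12 → total 181.
Compare {A, B, D, E}: bandwidth cost 169 + fixed 17 = 186.
Compare {B, C, D, E}: bandwidth cost 169 + fixed 18 = 187.
Compare {A, B, C, D, E}: bandwidth cost 169 + fixed 23 = 192.
All other subsets cost ≥ 186. Minimum total cost: 181.

181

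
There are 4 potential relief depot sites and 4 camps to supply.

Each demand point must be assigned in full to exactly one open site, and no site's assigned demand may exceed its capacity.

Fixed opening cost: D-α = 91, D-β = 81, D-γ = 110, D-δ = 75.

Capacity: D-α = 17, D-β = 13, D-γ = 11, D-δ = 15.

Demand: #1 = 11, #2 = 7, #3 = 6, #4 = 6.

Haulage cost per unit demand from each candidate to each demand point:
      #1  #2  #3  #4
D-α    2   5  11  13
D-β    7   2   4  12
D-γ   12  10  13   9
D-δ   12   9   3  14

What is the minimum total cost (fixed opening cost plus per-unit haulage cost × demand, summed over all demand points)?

310

Open {D-α, D-β}; cheapest assignment that respects the capacities:
  D-α (cap 17, load 17): #1, #4 — cost 11×2 + 6×13 = 100
  D-β (cap 13, load 13): #2, #3 — cost 7×2 + 6×4 = 38
  Shipping 138, fixed 172 → total 310.
  Any other capacity-feasible assignment to {D-α, D-β} ships for at least 138.
Compare {D-α, D-δ}: its best feasible assignment gives total 347.
Compare {D-α, D-β, D-δ}: its best feasible assignment gives total 373.
Every other set of open sites that can feasibly serve all demand totals ≥ 347 even under its best assignment. Minimum: 310.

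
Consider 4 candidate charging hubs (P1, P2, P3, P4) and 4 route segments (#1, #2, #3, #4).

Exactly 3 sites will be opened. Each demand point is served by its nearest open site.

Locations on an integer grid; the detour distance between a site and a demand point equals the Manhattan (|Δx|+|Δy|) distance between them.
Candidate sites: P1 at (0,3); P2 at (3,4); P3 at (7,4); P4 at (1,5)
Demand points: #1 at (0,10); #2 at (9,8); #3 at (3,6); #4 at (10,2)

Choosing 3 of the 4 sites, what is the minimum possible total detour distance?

19

Open {P2, P3, P4}.
  #1→P4 6, #2→P3 6, #3→P2 2, #4→P3 5  ⇒ total 19.
Compare {P1, P2, P3}: total 20.
Compare {P1, P3, P4}: total 20.
No size-3 selection does better; minimum is 19.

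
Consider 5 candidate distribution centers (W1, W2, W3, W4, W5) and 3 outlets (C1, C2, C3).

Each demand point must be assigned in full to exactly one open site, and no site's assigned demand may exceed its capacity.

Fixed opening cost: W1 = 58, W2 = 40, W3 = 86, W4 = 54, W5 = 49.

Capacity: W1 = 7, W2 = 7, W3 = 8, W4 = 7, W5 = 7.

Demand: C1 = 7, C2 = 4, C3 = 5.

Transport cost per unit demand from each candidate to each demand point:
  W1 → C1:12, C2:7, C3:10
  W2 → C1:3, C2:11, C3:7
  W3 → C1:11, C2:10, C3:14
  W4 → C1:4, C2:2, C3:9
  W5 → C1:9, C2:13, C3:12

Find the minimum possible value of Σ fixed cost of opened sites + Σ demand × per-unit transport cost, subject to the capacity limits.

Open {W1, W2, W4}; cheapest assignment that respects the capacities:
  W1 (cap 7, load 5): C3 — cost 5×10 = 50
  W2 (cap 7, load 7): C1 — cost 7×3 = 21
  W4 (cap 7, load 4): C2 — cost 4×2 = 8
  Shipping 79, fixed 152 → total 231.
  Any other capacity-feasible assignment to {W1, W2, W4} ships for at least 79.
Compare {W2, W4, W5}: its best feasible assignment gives total 232.
Compare {W1, W2, W5}: its best feasible assignment gives total 256.
Every other set of open sites that can feasibly serve all demand totals ≥ 232 even under its best assignment. Minimum: 231.

231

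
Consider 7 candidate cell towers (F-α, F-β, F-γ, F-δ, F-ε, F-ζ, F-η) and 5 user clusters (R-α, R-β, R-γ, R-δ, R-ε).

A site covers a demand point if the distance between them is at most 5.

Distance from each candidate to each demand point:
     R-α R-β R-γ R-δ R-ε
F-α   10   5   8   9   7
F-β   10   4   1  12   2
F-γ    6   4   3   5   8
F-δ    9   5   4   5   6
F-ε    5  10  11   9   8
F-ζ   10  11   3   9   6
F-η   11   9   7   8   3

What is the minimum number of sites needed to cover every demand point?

Coverage sets (demand points within 5 of each site):
  F-α: {R-β}
  F-β: {R-β, R-γ, R-ε}
  F-γ: {R-β, R-γ, R-δ}
  F-δ: {R-β, R-γ, R-δ}
  F-ε: {R-α}
  F-ζ: {R-γ}
  F-η: {R-ε}
No 2 sites suffice: every size-2 union leaves at least one demand point uncovered.
But {F-β, F-γ, F-ε} covers everything, so the minimum is 3.

3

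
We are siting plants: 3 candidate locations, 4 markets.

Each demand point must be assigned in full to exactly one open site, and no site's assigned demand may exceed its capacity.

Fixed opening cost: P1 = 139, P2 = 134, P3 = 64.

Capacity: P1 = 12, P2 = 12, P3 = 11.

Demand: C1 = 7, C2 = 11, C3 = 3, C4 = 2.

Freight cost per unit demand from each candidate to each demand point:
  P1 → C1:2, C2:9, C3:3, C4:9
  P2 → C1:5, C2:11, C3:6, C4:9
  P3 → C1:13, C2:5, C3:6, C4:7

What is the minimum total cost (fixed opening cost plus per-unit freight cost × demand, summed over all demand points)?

Open {P1, P3}; cheapest assignment that respects the capacities:
  P1 (cap 12, load 12): C1, C3, C4 — cost 7×2 + 3×3 + 2×9 = 41
  P3 (cap 11, load 11): C2 — cost 11×5 = 55
  Shipping 96, fixed 203 → total 299.
  Any other capacity-feasible assignment to {P1, P3} ships for at least 96.
Compare {P2, P3}: its best feasible assignment gives total 324.
Compare {P1, P2, P3}: its best feasible assignment gives total 433.
Every other set of open sites that can feasibly serve all demand totals ≥ 324 even under its best assignment. Minimum: 299.

299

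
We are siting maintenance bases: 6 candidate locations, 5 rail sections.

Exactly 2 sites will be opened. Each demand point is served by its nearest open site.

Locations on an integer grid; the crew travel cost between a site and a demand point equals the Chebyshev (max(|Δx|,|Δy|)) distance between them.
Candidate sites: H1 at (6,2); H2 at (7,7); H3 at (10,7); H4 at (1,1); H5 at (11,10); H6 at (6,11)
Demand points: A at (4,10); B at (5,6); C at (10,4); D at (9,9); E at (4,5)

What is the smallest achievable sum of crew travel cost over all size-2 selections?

Open {H2, H6}.
  A→H6 2, B→H2 2, C→H2 3, D→H2 2, E→H2 3  ⇒ total 12.
Compare {H1, H2}: total 13.
Compare {H2, H3}: total 13.
No size-2 selection does better; minimum is 12.

12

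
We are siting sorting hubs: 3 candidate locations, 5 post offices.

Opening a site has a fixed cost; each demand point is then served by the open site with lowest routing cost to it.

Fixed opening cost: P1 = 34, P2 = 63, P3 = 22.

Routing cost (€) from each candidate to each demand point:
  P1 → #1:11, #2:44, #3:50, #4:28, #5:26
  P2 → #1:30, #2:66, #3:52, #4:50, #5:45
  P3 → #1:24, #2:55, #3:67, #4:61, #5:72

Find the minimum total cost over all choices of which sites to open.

Open {P1}: assign each demand point to its cheapest open site.
  #1→P1 11, #2→P1 44, #3→P1 50, #4→P1 28, #5→P1 26
  routing cost 159, fixed 34 → total 193.
Compare {P1, P3}: routing cost 159 + fixed 56 = 215.
Compare {P1, P2}: routing cost 159 + fixed 97 = 256.
Compare {P1, P2, P3}: routing cost 159 + fixed 119 = 278.
All other subsets cost ≥ 215. Minimum total cost: 193.

193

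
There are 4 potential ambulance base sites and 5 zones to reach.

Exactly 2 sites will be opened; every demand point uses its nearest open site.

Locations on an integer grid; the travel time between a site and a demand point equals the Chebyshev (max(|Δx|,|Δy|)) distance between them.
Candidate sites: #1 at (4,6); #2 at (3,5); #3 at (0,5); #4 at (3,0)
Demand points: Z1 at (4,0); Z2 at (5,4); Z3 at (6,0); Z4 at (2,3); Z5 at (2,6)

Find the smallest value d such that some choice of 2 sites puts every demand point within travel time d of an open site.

3

Open {#1, #4}.
  Farthest demand point is Z3 at travel time 3 (to #4); all others are ≤ 3.
With {#2, #4} the worst case is 3.
With {#3, #4} the worst case is 4.
No size-2 selection achieves below 3.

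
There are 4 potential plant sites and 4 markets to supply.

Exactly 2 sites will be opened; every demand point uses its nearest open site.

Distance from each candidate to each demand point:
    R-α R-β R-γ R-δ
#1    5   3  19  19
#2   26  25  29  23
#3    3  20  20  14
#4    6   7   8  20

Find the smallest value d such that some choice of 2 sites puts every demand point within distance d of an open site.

14

Open {#3, #4}.
  Farthest demand point is R-δ at distance 14 (to #3); all others are ≤ 14.
With {#1, #2} the worst case is 19.
With {#1, #3} the worst case is 19.
No size-2 selection achieves below 14.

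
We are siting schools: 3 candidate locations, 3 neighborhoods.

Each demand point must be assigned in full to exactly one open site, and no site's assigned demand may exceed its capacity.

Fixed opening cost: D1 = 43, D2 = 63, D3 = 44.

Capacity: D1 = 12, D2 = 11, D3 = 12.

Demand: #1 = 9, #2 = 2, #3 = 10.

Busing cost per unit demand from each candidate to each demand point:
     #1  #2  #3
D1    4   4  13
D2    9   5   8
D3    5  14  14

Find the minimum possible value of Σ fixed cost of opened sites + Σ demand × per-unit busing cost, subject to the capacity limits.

230

Open {D1, D2}; cheapest assignment that respects the capacities:
  D1 (cap 12, load 11): #1, #2 — cost 9×4 + 2×4 = 44
  D2 (cap 11, load 10): #3 — cost 10×8 = 80
  Shipping 124, fixed 106 → total 230.
  Any other capacity-feasible assignment to {D1, D2} ships for at least 124.
Compare {D2, D3}: its best feasible assignment gives total 260.
Compare {D1, D3}: its best feasible assignment gives total 270.
Every other set of open sites that can feasibly serve all demand totals ≥ 260 even under its best assignment. Minimum: 230.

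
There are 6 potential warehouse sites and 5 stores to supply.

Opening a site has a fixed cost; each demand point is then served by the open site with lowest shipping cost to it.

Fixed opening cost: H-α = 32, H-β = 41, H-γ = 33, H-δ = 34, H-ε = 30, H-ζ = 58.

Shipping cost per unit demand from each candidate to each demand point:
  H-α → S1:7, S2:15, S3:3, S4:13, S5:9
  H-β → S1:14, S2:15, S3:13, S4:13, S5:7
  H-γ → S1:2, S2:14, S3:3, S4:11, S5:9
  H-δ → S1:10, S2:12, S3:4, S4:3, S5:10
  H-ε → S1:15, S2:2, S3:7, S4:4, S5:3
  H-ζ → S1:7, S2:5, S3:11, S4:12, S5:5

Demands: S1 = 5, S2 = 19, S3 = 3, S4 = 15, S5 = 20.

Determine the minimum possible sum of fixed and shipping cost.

Open {H-γ, H-ε}: assign each demand point to its cheapest open site.
  S1→H-γ 5×2=10, S2→H-ε 19×2=38, S3→H-γ 3×3=9, S4→H-ε 15×4=60, S5→H-ε 20×3=60
  shipping cost 177, fixed 63 → total 240.
Compare {H-γ, H-δ, H-ε}: shipping cost 162 + fixed 97 = 259.
Compare {H-α, H-ε}: shipping cost 202 + fixed 62 = 264.
Compare {H-δ, H-ε}: shipping cost 205 + fixed 64 = 269.
All other subsets cost ≥ 259. Minimum total cost: 240.

240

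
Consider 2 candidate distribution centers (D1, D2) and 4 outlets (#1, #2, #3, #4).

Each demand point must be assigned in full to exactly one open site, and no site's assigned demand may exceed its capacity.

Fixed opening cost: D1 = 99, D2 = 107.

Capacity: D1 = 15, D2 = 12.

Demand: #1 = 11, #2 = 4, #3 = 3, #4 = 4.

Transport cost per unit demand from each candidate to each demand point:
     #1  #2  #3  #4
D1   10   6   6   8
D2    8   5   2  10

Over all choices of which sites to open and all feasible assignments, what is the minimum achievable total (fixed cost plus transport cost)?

Open {D1, D2}; cheapest assignment that respects the capacities:
  D1 (cap 15, load 11): #2, #3, #4 — cost 4×6 + 3×6 + 4×8 = 74
  D2 (cap 12, load 11): #1 — cost 11×8 = 88
  Shipping 162, fixed 206 → total 368.
  Any other capacity-feasible assignment to {D1, D2} ships for at least 162.
Total demand is 22 and no other set of sites has combined capacity ≥ 22, so {D1, D2} is the only feasible choice of open sites. Minimum: 368.

368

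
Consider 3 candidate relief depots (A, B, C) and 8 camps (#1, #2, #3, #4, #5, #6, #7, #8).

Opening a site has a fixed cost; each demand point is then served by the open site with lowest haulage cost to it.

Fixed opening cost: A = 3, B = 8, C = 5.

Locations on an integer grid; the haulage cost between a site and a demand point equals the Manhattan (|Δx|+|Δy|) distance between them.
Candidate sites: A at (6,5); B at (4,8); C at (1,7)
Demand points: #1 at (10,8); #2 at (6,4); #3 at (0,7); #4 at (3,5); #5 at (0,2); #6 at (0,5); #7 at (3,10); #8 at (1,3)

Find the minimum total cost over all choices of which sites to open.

38

Open {A, C}: assign each demand point to its cheapest open site.
  #1→A 7, #2→A 1, #3→C 1, #4→A 3, #5→C 6, #6→C 3, #7→C 5, #8→C 4
  haulage cost 30, fixed 8 → total 38.
Compare {A, B, C}: haulage cost 27 + fixed 16 = 43.
Compare {C}: haulage cost 41 + fixed 5 = 46.
Compare {B, C}: haulage cost 33 + fixed 13 = 46.
All other subsets cost ≥ 43. Minimum total cost: 38.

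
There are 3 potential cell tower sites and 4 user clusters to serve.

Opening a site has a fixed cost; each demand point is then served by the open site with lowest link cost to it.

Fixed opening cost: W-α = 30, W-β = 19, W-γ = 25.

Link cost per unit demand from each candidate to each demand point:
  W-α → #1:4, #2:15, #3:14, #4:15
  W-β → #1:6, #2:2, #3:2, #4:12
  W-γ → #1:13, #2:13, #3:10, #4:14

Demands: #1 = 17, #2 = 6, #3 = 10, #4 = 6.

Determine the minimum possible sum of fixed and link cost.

221

Open {W-α, W-β}: assign each demand point to its cheapest open site.
  #1→W-α 17×4=68, #2→W-β 6×2=12, #3→W-β 10×2=20, #4→W-β 6×12=72
  link cost 172, fixed 49 → total 221.
Compare {W-β}: link cost 206 + fixed 19 = 225.
Compare {W-α, W-β, W-γ}: link cost 172 + fixed 74 = 246.
Compare {W-β, W-γ}: link cost 206 + fixed 44 = 250.
All other subsets cost ≥ 225. Minimum total cost: 221.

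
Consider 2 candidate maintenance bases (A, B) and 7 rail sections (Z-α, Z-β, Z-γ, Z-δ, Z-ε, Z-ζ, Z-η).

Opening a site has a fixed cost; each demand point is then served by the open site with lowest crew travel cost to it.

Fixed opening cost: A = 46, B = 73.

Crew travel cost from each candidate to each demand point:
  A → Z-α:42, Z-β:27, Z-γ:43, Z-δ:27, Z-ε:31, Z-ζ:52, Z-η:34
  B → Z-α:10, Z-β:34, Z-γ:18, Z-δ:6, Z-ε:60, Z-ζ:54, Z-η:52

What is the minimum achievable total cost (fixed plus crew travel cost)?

297

Open {A, B}: assign each demand point to its cheapest open site.
  Z-α→B 10, Z-β→A 27, Z-γ→B 18, Z-δ→B 6, Z-ε→A 31, Z-ζ→A 52, Z-η→A 34
  crew travel cost 178, fixed 119 → total 297.
Compare {A}: crew travel cost 256 + fixed 46 = 302.
Compare {B}: crew travel cost 234 + fixed 73 = 307.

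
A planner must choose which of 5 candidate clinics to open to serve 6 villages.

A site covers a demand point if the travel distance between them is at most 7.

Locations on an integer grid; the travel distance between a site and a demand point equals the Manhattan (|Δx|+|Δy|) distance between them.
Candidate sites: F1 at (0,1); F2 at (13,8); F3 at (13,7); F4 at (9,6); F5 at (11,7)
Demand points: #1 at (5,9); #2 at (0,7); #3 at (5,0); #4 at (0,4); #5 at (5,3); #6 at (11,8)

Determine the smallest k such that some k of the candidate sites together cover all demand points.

2

Coverage sets (demand points within 7 of each site):
  F1: {#2, #3, #4, #5}
  F2: {#6}
  F3: {#6}
  F4: {#1, #5, #6}
  F5: {#6}
No single site covers all 6 demand points.
But {F1, F4} covers everything, so the minimum is 2.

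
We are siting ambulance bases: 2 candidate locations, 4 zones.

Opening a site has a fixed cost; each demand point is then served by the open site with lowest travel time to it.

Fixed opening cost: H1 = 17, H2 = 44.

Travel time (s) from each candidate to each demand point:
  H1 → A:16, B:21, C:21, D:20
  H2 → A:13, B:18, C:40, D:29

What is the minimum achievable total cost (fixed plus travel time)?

Open {H1}: assign each demand point to its cheapest open site.
  A→H1 16, B→H1 21, C→H1 21, D→H1 20
  travel time 78, fixed 17 → total 95.
Compare {H1, H2}: travel time 72 + fixed 61 = 133.
Compare {H2}: travel time 100 + fixed 44 = 144.

95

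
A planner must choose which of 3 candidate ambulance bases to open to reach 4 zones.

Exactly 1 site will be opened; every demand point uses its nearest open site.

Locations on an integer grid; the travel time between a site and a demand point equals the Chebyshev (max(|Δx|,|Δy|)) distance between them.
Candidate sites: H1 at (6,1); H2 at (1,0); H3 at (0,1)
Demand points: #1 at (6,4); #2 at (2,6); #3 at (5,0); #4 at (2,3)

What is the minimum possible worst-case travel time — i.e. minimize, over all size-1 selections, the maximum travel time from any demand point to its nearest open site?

5

Open {H1}.
  Farthest demand point is #2 at travel time 5 (to H1); all others are ≤ 5.
With {H2} the worst case is 6.
With {H3} the worst case is 6.
No size-1 selection achieves below 5.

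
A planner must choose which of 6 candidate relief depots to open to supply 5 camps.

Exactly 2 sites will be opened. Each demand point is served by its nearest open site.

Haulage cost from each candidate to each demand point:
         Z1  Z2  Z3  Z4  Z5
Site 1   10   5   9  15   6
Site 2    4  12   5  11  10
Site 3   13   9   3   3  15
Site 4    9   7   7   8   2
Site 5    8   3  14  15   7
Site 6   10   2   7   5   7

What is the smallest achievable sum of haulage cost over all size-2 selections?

Open {Site 2, Site 6}.
  Z1→Site 2 4, Z2→Site 6 2, Z3→Site 2 5, Z4→Site 6 5, Z5→Site 6 7  ⇒ total 23.
Compare {Site 3, Site 4}: total 24.
Compare {Site 3, Site 5}: total 24.
No size-2 selection does better; minimum is 23.

23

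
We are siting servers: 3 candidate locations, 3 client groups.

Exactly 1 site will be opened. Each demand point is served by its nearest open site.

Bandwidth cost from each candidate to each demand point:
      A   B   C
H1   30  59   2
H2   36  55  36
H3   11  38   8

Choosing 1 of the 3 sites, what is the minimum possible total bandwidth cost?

57

Open {H3}.
  A→H3 11, B→H3 38, C→H3 8  ⇒ total 57.
Compare {H1}: total 91.
Compare {H2}: total 127.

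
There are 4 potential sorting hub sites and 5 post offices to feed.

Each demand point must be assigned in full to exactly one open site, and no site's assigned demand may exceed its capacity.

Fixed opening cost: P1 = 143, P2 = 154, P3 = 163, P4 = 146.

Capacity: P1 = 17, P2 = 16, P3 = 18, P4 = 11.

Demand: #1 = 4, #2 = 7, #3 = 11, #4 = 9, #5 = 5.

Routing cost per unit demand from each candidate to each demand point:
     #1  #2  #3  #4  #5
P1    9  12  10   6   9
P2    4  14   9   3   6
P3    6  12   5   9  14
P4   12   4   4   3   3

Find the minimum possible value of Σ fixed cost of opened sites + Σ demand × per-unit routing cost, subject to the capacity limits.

Open {P2, P3, P4}; cheapest assignment that respects the capacities:
  P2 (cap 16, load 14): #4, #5 — cost 9×3 + 5×6 = 57
  P3 (cap 18, load 15): #1, #3 — cost 4×6 + 11×5 = 79
  P4 (cap 11, load 7): #2 — cost 7×4 = 28
  Shipping 164, fixed 463 → total 627.
  Any other capacity-feasible assignment to {P2, P3, P4} ships for at least 164.
Compare {P1, P3, P4}: its best feasible assignment gives total 658.
Compare {P1, P2, P4}: its best feasible assignment gives total 659.
Every other set of open sites that can feasibly serve all demand totals ≥ 658 even under its best assignment. Minimum: 627.

627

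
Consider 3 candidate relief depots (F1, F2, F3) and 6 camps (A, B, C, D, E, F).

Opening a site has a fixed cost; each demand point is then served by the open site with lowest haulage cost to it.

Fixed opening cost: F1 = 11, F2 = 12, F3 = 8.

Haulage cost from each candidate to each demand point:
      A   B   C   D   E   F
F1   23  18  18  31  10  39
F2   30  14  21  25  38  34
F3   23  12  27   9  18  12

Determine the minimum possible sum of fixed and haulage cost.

103

Open {F1, F3}: assign each demand point to its cheapest open site.
  A→F1 23, B→F3 12, C→F1 18, D→F3 9, E→F1 10, F→F3 12
  haulage cost 84, fixed 19 → total 103.
Compare {F3}: haulage cost 101 + fixed 8 = 109.
Compare {F2, F3}: haulage cost 95 + fixed 20 = 115.
Compare {F1, F2, F3}: haulage cost 84 + fixed 31 = 115.
All other subsets cost ≥ 109. Minimum total cost: 103.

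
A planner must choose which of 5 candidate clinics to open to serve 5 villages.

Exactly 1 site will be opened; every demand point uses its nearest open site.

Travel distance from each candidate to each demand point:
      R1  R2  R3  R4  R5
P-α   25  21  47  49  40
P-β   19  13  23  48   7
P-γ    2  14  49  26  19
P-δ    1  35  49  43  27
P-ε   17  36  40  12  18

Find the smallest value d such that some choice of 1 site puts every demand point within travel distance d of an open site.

Open {P-ε}.
  Farthest demand point is R3 at travel distance 40 (to P-ε); all others are ≤ 40.
With {P-β} the worst case is 48.
With {P-α} the worst case is 49.
No size-1 selection achieves below 40.

40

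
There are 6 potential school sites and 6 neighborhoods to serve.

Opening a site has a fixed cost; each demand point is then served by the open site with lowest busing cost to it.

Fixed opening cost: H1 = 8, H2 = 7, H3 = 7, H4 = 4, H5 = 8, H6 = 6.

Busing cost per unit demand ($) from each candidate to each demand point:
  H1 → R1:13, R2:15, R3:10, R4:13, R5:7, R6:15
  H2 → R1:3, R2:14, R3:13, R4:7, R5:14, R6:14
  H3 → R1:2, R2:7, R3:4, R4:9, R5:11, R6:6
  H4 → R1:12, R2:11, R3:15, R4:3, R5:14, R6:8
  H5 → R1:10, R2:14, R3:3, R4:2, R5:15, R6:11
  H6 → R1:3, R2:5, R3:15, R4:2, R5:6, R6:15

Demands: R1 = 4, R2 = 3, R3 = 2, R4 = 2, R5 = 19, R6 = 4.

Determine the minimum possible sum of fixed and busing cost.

Open {H3, H6}: assign each demand point to its cheapest open site.
  R1→H3 4×2=8, R2→H6 3×5=15, R3→H3 2×4=8, R4→H6 2×2=4, R5→H6 19×6=114, R6→H3 4×6=24
  busing cost 173, fixed 13 → total 186.
Compare {H3, H4, H6}: busing cost 173 + fixed 17 = 190.
Compare {H3, H5, H6}: busing cost 171 + fixed 21 = 192.
Compare {H2, H3, H6}: busing cost 173 + fixed 20 = 193.
All other subsets cost ≥ 190. Minimum total cost: 186.

186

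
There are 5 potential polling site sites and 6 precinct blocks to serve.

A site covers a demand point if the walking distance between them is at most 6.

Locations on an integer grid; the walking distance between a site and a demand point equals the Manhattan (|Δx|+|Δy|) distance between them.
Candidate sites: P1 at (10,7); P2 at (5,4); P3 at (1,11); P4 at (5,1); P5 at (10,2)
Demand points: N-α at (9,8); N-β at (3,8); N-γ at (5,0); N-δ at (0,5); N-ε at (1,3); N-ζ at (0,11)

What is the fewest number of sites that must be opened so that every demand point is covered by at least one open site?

3

Coverage sets (demand points within 6 of each site):
  P1: {N-α}
  P2: {N-β, N-γ, N-δ, N-ε}
  P3: {N-β, N-ζ}
  P4: {N-γ, N-ε}
  P5: {}
No 2 sites suffice: every size-2 union leaves at least one demand point uncovered.
But {P1, P2, P3} covers everything, so the minimum is 3.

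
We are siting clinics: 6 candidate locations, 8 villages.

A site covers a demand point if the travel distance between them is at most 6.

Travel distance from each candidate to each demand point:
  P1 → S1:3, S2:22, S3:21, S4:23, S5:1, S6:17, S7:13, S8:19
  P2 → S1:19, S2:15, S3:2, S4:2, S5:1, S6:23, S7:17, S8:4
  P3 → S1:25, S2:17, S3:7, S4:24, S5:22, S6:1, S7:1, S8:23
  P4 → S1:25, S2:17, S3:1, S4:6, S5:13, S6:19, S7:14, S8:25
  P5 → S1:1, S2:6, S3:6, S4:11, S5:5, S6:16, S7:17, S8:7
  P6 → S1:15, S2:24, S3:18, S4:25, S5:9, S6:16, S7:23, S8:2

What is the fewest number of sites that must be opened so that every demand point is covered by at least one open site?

3

Coverage sets (demand points within 6 of each site):
  P1: {S1, S5}
  P2: {S3, S4, S5, S8}
  P3: {S6, S7}
  P4: {S3, S4}
  P5: {S1, S2, S3, S5}
  P6: {S8}
No 2 sites suffice: every size-2 union leaves at least one demand point uncovered.
But {P2, P3, P5} covers everything, so the minimum is 3.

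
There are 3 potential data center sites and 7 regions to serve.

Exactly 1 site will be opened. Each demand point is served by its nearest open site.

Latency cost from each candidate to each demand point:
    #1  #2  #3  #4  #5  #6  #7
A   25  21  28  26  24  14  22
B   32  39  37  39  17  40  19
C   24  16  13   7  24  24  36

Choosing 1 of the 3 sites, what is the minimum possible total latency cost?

Open {C}.
  #1→C 24, #2→C 16, #3→C 13, #4→C 7, #5→C 24, #6→C 24, #7→C 36  ⇒ total 144.
Compare {A}: total 160.
Compare {B}: total 223.

144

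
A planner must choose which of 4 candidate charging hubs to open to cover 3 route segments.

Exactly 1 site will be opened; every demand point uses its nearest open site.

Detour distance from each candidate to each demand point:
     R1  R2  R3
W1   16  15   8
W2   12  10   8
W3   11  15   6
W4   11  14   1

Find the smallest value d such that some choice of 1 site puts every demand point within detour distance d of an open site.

Open {W2}.
  Farthest demand point is R1 at detour distance 12 (to W2); all others are ≤ 12.
With {W4} the worst case is 14.
With {W3} the worst case is 15.
No size-1 selection achieves below 12.

12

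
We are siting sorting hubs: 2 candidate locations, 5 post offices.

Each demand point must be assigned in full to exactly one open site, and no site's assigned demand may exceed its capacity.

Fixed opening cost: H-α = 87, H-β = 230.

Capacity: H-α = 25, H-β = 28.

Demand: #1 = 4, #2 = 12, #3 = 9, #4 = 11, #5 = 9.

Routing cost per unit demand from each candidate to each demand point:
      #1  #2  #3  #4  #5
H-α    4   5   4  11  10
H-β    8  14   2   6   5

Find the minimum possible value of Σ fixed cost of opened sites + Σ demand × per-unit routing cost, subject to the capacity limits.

540

Open {H-α, H-β}; cheapest assignment that respects the capacities:
  H-α (cap 25, load 25): #1, #2, #3 — cost 4×4 + 12×5 + 9×4 = 112
  H-β (cap 28, load 20): #4, #5 — cost 11×6 + 9×5 = 111
  Shipping 223, fixed 317 → total 540.
  Any other capacity-feasible assignment to {H-α, H-β} ships for at least 223.
Total demand is 45 and no other set of sites has combined capacity ≥ 45, so {H-α, H-β} is the only feasible choice of open sites. Minimum: 540.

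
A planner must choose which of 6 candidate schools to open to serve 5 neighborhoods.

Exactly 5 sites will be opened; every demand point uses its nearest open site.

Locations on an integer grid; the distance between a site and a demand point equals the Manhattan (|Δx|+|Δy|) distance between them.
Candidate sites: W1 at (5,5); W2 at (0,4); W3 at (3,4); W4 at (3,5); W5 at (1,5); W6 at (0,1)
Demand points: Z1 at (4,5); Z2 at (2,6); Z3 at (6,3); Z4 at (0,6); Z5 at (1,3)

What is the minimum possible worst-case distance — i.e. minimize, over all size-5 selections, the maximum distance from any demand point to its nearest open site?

Open {W1, W2, W3, W4, W5}.
  Farthest demand point is Z3 at distance 3 (to W1); all others are ≤ 3.
With {W1, W2, W3, W4, W6} the worst case is 3.
With {W1, W2, W3, W5, W6} the worst case is 3.
No size-5 selection achieves below 3.

3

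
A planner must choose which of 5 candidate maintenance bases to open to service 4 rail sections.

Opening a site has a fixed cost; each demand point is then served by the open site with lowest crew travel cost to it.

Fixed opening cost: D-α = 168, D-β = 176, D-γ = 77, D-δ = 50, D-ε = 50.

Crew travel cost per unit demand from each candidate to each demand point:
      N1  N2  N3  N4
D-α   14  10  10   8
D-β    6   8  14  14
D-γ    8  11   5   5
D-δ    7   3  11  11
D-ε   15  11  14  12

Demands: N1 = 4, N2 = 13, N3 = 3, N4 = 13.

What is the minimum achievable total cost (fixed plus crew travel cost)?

Open {D-γ, D-δ}: assign each demand point to its cheapest open site.
  N1→D-δ 4×7=28, N2→D-δ 13×3=39, N3→D-γ 3×5=15, N4→D-γ 13×5=65
  crew travel cost 147, fixed 127 → total 274.
Compare {D-δ}: crew travel cost 243 + fixed 50 = 293.
Compare {D-γ, D-δ, D-ε}: crew travel cost 147 + fixed 177 = 324.
Compare {D-γ}: crew travel cost 255 + fixed 77 = 332.
All other subsets cost ≥ 293. Minimum total cost: 274.

274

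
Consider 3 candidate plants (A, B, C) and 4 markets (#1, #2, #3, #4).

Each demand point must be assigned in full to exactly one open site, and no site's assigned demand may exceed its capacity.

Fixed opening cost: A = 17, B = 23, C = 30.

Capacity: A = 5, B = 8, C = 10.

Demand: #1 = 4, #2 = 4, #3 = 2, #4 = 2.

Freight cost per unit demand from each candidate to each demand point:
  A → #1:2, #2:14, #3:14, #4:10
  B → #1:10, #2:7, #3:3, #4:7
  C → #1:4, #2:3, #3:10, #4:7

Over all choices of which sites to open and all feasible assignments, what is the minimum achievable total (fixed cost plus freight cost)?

Open {A, B}; cheapest assignment that respects the capacities:
  A (cap 5, load 4): #1 — cost 4×2 = 8
  B (cap 8, load 8): #2, #3, #4 — cost 4×7 + 2×3 + 2×7 = 48
  Shipping 56, fixed 40 → total 96.
  Any other capacity-feasible assignment to {A, B} ships for at least 56.
Compare {A, C}: its best feasible assignment gives total 101.
Compare {B, C}: its best feasible assignment gives total 101.
Every other set of open sites that can feasibly serve all demand totals ≥ 101 even under its best assignment. Minimum: 96.

96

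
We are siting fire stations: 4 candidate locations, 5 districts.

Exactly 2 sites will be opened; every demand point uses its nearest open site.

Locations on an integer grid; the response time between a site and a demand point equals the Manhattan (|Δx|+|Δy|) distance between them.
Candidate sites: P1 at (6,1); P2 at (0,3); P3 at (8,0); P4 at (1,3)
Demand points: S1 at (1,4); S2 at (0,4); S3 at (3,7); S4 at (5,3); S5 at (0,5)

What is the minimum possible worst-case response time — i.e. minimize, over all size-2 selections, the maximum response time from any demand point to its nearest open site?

6

Open {P1, P4}.
  Farthest demand point is S3 at response time 6 (to P4); all others are ≤ 6.
With {P2, P4} the worst case is 6.
With {P3, P4} the worst case is 6.
No size-2 selection achieves below 6.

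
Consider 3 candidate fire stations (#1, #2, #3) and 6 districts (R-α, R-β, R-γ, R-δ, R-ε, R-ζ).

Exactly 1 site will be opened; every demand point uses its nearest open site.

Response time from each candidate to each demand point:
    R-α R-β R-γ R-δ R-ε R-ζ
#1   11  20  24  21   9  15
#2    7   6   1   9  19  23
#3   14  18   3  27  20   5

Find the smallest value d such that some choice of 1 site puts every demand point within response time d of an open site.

23

Open {#2}.
  Farthest demand point is R-ζ at response time 23 (to #2); all others are ≤ 23.
With {#1} the worst case is 24.
With {#3} the worst case is 27.
No size-1 selection achieves below 23.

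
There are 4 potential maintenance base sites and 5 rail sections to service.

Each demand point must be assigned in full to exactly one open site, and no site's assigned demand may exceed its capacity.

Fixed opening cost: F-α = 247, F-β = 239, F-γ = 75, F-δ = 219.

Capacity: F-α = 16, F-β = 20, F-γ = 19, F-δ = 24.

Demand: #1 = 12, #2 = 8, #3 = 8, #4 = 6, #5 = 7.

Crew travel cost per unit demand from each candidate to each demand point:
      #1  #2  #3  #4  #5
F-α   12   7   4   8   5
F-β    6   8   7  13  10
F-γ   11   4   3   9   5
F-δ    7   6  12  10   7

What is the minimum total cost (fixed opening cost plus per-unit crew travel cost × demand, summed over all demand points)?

Open {F-γ, F-δ}; cheapest assignment that respects the capacities:
  F-γ (cap 19, load 19): #1, #5 — cost 12×11 + 7×5 = 167
  F-δ (cap 24, load 22): #2, #3, #4 — cost 8×6 + 8×12 + 6×10 = 204
  Shipping 371, fixed 294 → total 665.
  Any other capacity-feasible assignment to {F-γ, F-δ} ships for at least 371.
Compare {F-β, F-δ}: its best feasible assignment gives total 743.
Compare {F-α, F-γ, F-δ}: its best feasible assignment gives total 764.
Every other set of open sites that can feasibly serve all demand totals ≥ 743 even under its best assignment. Minimum: 665.

665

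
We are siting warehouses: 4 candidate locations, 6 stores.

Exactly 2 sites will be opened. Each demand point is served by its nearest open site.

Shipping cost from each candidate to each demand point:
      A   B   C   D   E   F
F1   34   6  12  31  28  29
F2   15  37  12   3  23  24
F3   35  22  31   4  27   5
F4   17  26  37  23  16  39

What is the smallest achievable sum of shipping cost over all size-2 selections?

80

Open {F2, F3}.
  A→F2 15, B→F3 22, C→F2 12, D→F2 3, E→F2 23, F→F3 5  ⇒ total 80.
Compare {F1, F2}: total 83.
Compare {F1, F3}: total 88.
No size-2 selection does better; minimum is 80.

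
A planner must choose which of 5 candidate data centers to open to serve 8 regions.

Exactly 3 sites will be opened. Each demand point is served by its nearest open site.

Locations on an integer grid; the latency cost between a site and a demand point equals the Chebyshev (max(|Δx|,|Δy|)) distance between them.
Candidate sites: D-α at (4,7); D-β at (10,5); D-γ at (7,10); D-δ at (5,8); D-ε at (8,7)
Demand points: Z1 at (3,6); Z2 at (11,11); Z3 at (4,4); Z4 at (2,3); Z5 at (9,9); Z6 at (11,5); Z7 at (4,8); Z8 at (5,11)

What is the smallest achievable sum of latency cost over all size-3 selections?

18

Open {D-α, D-β, D-γ}.
  Z1→D-α 1, Z2→D-γ 4, Z3→D-α 3, Z4→D-α 4, Z5→D-γ 2, Z6→D-β 1, Z7→D-α 1, Z8→D-γ 2  ⇒ total 18.
Compare {D-α, D-β, D-ε}: total 20.
Compare {D-α, D-γ, D-ε}: total 20.
No size-3 selection does better; minimum is 18.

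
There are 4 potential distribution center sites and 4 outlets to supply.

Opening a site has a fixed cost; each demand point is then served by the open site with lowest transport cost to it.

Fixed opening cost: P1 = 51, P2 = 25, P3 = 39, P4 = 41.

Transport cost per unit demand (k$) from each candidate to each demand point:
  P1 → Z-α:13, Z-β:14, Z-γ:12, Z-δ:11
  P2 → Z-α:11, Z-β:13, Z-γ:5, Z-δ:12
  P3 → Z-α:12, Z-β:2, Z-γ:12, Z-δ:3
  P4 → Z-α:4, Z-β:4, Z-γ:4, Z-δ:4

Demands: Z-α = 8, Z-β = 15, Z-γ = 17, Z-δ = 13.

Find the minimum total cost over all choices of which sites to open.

Open {P3, P4}: assign each demand point to its cheapest open site.
  Z-α→P4 8×4=32, Z-β→P3 15×2=30, Z-γ→P4 17×4=68, Z-δ→P3 13×3=39
  transport cost 169, fixed 80 → total 249.
Compare {P4}: transport cost 212 + fixed 41 = 253.
Compare {P2, P3, P4}: transport cost 169 + fixed 105 = 274.
Compare {P2, P4}: transport cost 212 + fixed 66 = 278.
All other subsets cost ≥ 253. Minimum total cost: 249.

249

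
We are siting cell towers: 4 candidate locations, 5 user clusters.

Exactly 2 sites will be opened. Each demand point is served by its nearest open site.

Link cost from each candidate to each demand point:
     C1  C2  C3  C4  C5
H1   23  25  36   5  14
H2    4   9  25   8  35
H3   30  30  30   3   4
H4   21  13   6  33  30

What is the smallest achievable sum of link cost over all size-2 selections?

Open {H2, H3}.
  C1→H2 4, C2→H2 9, C3→H2 25, C4→H3 3, C5→H3 4  ⇒ total 45.
Compare {H3, H4}: total 47.
Compare {H1, H2}: total 57.
No size-2 selection does better; minimum is 45.

45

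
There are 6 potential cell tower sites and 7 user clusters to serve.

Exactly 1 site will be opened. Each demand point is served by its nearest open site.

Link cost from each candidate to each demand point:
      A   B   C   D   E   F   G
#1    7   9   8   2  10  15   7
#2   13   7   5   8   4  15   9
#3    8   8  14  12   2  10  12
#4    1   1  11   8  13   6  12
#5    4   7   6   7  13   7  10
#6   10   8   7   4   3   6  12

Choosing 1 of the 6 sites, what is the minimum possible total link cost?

Open {#6}.
  A→#6 10, B→#6 8, C→#6 7, D→#6 4, E→#6 3, F→#6 6, G→#6 12  ⇒ total 50.
Compare {#4}: total 52.
Compare {#5}: total 54.
No size-1 selection does better; minimum is 50.

50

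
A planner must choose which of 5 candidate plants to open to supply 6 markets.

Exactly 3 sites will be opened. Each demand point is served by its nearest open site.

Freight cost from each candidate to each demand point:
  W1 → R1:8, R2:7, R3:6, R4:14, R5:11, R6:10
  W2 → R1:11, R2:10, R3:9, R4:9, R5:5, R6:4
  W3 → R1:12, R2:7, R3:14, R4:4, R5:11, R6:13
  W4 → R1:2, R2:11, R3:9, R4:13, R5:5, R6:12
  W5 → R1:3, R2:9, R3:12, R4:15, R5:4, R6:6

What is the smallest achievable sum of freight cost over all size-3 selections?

30

Open {W1, W3, W5}.
  R1→W5 3, R2→W1 7, R3→W1 6, R4→W3 4, R5→W5 4, R6→W5 6  ⇒ total 30.
Compare {W2, W3, W4}: total 31.
Compare {W2, W3, W5}: total 31.
No size-3 selection does better; minimum is 30.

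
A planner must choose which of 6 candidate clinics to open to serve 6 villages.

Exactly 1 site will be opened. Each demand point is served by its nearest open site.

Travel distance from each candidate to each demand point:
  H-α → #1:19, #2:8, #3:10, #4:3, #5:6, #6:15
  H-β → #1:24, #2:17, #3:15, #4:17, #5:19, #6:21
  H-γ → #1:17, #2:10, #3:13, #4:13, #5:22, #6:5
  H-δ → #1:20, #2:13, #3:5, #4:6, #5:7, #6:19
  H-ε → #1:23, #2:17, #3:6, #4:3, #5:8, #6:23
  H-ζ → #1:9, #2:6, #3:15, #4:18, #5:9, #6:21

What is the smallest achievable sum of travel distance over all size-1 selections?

Open {H-α}.
  #1→H-α 19, #2→H-α 8, #3→H-α 10, #4→H-α 3, #5→H-α 6, #6→H-α 15  ⇒ total 61.
Compare {H-δ}: total 70.
Compare {H-ζ}: total 78.
No size-1 selection does better; minimum is 61.

61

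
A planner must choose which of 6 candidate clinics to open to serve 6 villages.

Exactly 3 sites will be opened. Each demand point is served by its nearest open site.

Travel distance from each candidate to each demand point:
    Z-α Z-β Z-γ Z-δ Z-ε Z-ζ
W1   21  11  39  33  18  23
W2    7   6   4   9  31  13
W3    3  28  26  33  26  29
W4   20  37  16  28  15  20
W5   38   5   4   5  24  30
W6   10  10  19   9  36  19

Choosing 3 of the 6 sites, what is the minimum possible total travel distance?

Open {W2, W4, W5}.
  Z-α→W2 7, Z-β→W5 5, Z-γ→W2 4, Z-δ→W5 5, Z-ε→W4 15, Z-ζ→W2 13  ⇒ total 49.
Compare {W2, W3, W4}: total 50.
Compare {W1, W2, W5}: total 52.
No size-3 selection does better; minimum is 49.

49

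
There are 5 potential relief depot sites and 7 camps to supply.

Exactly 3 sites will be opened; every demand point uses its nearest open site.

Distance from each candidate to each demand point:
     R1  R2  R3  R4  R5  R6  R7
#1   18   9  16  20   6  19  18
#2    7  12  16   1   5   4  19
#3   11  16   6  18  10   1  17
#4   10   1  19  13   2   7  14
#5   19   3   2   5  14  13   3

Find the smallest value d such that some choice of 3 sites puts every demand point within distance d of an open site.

7

Open {#1, #2, #5}.
  Farthest demand point is R1 at distance 7 (to #2); all others are ≤ 7.
With {#2, #3, #5} the worst case is 7.
With {#2, #4, #5} the worst case is 7.
No size-3 selection achieves below 7.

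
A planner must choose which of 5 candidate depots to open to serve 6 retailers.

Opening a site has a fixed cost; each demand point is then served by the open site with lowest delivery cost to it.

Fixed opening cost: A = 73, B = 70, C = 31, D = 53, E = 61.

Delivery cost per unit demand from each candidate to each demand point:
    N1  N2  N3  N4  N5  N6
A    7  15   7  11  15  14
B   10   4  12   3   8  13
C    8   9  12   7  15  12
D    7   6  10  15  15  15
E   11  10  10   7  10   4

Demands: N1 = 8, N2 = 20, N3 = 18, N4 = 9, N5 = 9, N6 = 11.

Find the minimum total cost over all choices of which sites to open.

609

Open {A, B, E}: assign each demand point to its cheapest open site.
  N1→A 8×7=56, N2→B 20×4=80, N3→A 18×7=126, N4→B 9×3=27, N5→B 9×8=72, N6→E 11×4=44
  delivery cost 405, fixed 204 → total 609.
Compare {B, E}: delivery cost 483 + fixed 131 = 614.
Compare {B, C, E}: delivery cost 467 + fixed 162 = 629.
Compare {A, B, C, E}: delivery cost 405 + fixed 235 = 640.
All other subsets cost ≥ 614. Minimum total cost: 609.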